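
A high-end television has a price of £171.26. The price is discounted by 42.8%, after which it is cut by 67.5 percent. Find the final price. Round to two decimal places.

Each change multiplies by a factor: 0.572 × 0.325 = 0.1859.
£171.26 × 0.1859 = £31.837234 ≈ £31.84.

£31.84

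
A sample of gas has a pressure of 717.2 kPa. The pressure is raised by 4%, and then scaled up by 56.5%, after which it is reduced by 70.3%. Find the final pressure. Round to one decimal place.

Each change multiplies by a factor: 1.04 × 1.565 × 0.297 = 0.4833972.
717.2 × 0.4833972 = 346.69247184 ≈ 346.7.

346.7 kPa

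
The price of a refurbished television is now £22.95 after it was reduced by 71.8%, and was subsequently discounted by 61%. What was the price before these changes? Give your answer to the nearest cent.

Undoing the 61% decrease: £22.95 ÷ 0.39 ≈ £58.846154.
Undoing the 71.8% decrease: £58.846154 ÷ 0.282 ≈ £208.67.

£208.67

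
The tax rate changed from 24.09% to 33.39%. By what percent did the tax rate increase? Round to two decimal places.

The change is 33.39 − 24.09 = 9.30 percentage points.
Relative to the original 24.09%, that is 9.30 ÷ 24.09 ≈ 38.61%.
So the tax rate rose by 38.61%.

38.61%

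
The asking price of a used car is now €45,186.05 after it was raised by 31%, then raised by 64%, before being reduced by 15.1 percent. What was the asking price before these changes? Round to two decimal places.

€24,773.17

The overall multiplier applied was 1.31 × 1.64 × 0.849 = 1.8239916.
So the original asking price was €45,186.05 ÷ 1.8239916 ≈ €24,773.17.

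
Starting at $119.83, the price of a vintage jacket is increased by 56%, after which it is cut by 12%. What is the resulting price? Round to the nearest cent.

Each change multiplies by a factor: 1.56 × 0.88 = 1.3728.
$119.83 × 1.3728 = $164.502624 ≈ $164.50.

$164.50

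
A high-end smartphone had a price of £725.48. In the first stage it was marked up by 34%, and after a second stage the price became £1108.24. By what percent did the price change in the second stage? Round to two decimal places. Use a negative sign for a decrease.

After the first stage: £725.48 × 1.34 = £972.1432.
Second-stage multiplier: £1108.24 ÷ £972.1432 ≈ 1.139997.
That is a change of 14.00%.

14.00%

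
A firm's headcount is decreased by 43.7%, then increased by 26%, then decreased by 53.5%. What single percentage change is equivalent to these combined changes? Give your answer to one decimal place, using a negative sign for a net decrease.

A 43.7% decrease multiplies by 0.563.
Then a 26% increase: 0.563 × 1.26 = 0.70938.
Then a 53.5% decrease: 0.70938 × 0.465 = 0.3298617.
Overall factor 0.3298617, i.e. -67.0%.

-67.0%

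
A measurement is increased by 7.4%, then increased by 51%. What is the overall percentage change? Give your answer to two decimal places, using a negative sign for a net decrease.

A 7.4% increase multiplies by 1.074.
Then a 51% increase: 1.074 × 1.51 = 1.62174.
Overall factor 1.62174, i.e. 62.17%.

62.17%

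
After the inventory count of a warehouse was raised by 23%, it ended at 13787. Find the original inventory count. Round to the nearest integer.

The overall multiplier applied was 1.23.
So the original inventory count was 13787 ÷ 1.23 ≈ 11209.

11209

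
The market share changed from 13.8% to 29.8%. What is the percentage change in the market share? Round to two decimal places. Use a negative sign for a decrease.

115.94%

The change is 29.8 − 13.8 = 16.0 percentage points.
Relative to the original 13.8%, that is 16.0 ÷ 13.8 ≈ 115.94%.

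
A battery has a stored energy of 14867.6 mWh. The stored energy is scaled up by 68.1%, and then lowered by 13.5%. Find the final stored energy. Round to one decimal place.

Apply the 68.1% increase: 14867.6 × 1.681 = 24992.4356.
13.5% decrease: 24992.4356 × 0.865 = 21618.456794 ≈ 21618.5.

21618.5 mWh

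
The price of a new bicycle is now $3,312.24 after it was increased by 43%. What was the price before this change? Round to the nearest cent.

$2,316.25

The overall multiplier applied was 1.43.
So the original price was $3,312.24 ÷ 1.43 ≈ $2,316.25.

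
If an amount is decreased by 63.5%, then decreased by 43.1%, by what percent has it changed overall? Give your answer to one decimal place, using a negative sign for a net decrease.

-79.2%

A 63.5% decrease multiplies by 0.365.
Then a 43.1% decrease: 0.365 × 0.569 = 0.207685.
Overall factor 0.207685, i.e. -79.2%.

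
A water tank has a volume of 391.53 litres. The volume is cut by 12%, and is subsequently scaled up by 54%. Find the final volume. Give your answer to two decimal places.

Apply the 12% decrease: 391.53 × 0.88 = 344.5464.
54% increase: 344.5464 × 1.54 = 530.601456 ≈ 530.60.

530.60 litres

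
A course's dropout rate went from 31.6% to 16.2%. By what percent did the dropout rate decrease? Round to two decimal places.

The change is 16.2 − 31.6 = -15.4 percentage points.
Relative to the original 31.6%, that is -15.4 ÷ 31.6 ≈ -48.73%.
So the dropout rate fell by 48.73%.

48.73%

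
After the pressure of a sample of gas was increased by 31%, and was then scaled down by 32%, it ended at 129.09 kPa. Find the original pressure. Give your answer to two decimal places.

144.91 kPa

The overall multiplier applied was 1.31 × 0.68 = 0.8908.
So the original pressure was 129.09 ÷ 0.8908 ≈ 144.91 kPa.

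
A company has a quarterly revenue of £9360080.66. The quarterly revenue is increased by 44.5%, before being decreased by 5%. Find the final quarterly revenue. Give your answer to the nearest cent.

After the 44.5% increase: £9360080.66 × 1.445 = £13525316.5537.
After the 5% decrease: £13525316.5537 × 0.95 = £12849050.726015 ≈ £12849050.73.

£12849050.73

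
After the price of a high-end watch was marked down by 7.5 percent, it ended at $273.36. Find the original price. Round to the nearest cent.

The overall multiplier applied was 0.925.
So the original price was $273.36 ÷ 0.925 ≈ $295.52.

$295.52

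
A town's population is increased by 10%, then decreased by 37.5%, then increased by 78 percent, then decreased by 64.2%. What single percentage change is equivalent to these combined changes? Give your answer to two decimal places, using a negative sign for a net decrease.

A 10% increase multiplies by 1.1.
Then a 37.5% decrease: 1.1 × 0.625 = 0.6875.
Then a 78% increase: 0.6875 × 1.78 = 1.22375.
Then a 64.2% decrease: 1.22375 × 0.358 = 0.4381025.
Overall factor 0.4381025, i.e. -56.19%.

-56.19%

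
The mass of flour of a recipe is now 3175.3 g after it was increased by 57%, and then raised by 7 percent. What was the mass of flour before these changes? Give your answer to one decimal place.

1890.2 g

The overall multiplier applied was 1.57 × 1.07 = 1.6799.
So the original mass of flour was 3175.3 ÷ 1.6799 ≈ 1890.2 g.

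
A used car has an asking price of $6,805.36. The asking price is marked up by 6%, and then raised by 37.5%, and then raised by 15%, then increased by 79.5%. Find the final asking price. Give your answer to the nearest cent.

$20,474.91

Apply the 6% increase: $6,805.36 × 1.06 = $7213.6816.
Apply the 37.5% increase: $7213.6816 × 1.375 = $9918.8122.
Apply the 15% increase: $9918.8122 × 1.15 = $11406.63403.
Apply the 79.5% increase: $11406.63403 × 1.795 = $20474.90808385 ≈ $20,474.91.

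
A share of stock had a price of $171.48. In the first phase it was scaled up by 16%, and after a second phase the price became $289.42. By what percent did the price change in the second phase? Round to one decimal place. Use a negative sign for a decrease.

After the first phase: $171.48 × 1.16 = $198.9168.
Second-phase multiplier: $289.42 ÷ $198.9168 ≈ 1.45498.
That is a change of 45.5%.

45.5%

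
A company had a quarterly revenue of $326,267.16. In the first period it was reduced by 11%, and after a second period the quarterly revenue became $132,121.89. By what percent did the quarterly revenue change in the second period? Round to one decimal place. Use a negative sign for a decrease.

-54.5%

After the first period: $326,267.16 × 0.89 = $290377.7724.
Second-period multiplier: $132,121.89 ÷ $290377.7724 ≈ 0.455.
That is a change of -54.5%.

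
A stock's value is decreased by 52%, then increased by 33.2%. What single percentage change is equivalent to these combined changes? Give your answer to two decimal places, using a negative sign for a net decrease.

-36.06%

A 52% decrease multiplies by 0.48.
Then a 33.2% increase: 0.48 × 1.332 = 0.63936.
Overall factor 0.63936, i.e. -36.06%.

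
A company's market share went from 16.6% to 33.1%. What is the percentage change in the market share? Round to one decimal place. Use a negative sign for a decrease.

The change is 33.1 − 16.6 = 16.5 percentage points.
Relative to the original 16.6%, that is 16.5 ÷ 16.6 ≈ 99.4%.

99.4%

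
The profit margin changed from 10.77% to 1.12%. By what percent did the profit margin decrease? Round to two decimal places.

The change is 1.12 − 10.77 = -9.65 percentage points.
Relative to the original 10.77%, that is -9.65 ÷ 10.77 ≈ -89.60%.
So the profit margin fell by 89.60%.

89.60%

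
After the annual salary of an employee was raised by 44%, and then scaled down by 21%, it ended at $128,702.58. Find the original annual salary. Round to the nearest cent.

$113,135.18

Undoing the 21% decrease: $128,702.58 ÷ 0.79 ≈ $162914.658228.
Undoing the 44% increase: $162914.658228 ÷ 1.44 ≈ $113,135.18.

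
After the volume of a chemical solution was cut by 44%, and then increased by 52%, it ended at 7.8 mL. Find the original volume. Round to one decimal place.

9.2 mL

The overall multiplier applied was 0.56 × 1.52 = 0.8512.
So the original volume was 7.8 ÷ 0.8512 ≈ 9.2 mL.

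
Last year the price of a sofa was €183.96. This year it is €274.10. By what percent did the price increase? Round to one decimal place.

49.0%

Change: €274.10 − €183.96 = €90.14.
Relative to the original: €90.14 ÷ €183.96 ≈ 49.0%.
So the price increased by 49.0%.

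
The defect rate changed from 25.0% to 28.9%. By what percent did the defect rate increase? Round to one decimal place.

15.6%

The change is 28.9 − 25.0 = 3.9 percentage points.
Relative to the original 25.0%, that is 3.9 ÷ 25.0 = 15.6%.
So the defect rate rose by 15.6%.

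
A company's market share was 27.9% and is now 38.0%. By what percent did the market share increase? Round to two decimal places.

The change is 38.0 − 27.9 = 10.1 percentage points.
Relative to the original 27.9%, that is 10.1 ÷ 27.9 ≈ 36.20%.
So the market share rose by 36.20%.

36.20%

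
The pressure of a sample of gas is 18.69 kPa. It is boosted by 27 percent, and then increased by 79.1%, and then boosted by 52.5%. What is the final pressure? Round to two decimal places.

Each change multiplies by a factor: 1.27 × 1.791 × 1.525 = 3.46871925.
18.69 × 3.46871925 = 64.8303627825 ≈ 64.83.

64.83 kPa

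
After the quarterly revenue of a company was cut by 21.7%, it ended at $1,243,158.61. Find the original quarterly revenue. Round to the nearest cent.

The overall multiplier applied was 0.783.
So the original quarterly revenue was $1,243,158.61 ÷ 0.783 ≈ $1,587,686.60.

$1,587,686.60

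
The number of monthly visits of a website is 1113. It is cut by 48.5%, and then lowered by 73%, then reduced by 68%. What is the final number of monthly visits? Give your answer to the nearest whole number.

Apply the 48.5% decrease: 1113 × 0.515 = 573.195.
Apply the 73% decrease: 573.195 × 0.27 = 154.76265.
After the 68% decrease: 154.76265 × 0.32 = 49.524048 ≈ 50.

50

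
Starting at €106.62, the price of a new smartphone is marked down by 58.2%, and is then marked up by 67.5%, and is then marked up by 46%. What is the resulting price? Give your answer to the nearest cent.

Apply the 58.2% decrease: €106.62 × 0.418 = €44.56716.
After the 67.5% increase: €44.56716 × 1.675 = €74.649993.
46% increase: €74.649993 × 1.46 = €108.98898978 ≈ €108.99.

€108.99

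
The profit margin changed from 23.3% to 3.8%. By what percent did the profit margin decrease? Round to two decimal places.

The change is 3.8 − 23.3 = -19.5 percentage points.
Relative to the original 23.3%, that is -19.5 ÷ 23.3 ≈ -83.69%.
So the profit margin fell by 83.69%.

83.69%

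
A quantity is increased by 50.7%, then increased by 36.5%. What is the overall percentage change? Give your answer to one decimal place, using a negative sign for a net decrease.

The combined multiplier is 1.507 × 1.365 = 2.057055.
That corresponds to an increase of 105.7%.

105.7%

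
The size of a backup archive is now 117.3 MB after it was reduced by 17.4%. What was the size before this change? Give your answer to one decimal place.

142.0 MB

The overall multiplier applied was 0.826.
So the original size was 117.3 ÷ 0.826 ≈ 142.0 MB.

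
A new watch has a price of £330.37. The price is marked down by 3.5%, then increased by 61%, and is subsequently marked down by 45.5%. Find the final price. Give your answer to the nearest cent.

Each change multiplies by a factor: 0.965 × 1.61 × 0.545 = 0.84673925.
£330.37 × 0.84673925 = £279.7372460225 ≈ £279.74.

£279.74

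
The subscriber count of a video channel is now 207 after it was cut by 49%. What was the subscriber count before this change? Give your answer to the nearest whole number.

406

The overall multiplier applied was 0.51.
So the original subscriber count was 207 ÷ 0.51 ≈ 406.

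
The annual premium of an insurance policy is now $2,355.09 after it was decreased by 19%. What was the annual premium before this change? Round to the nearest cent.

The overall multiplier applied was 0.81.
So the original annual premium was $2,355.09 ÷ 0.81 ≈ $2,907.52.

$2,907.52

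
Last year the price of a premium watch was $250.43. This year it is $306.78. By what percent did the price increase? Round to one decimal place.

Change: $306.78 − $250.43 = $56.35.
Relative to the original: $56.35 ÷ $250.43 ≈ 22.5%.
So the price increased by 22.5%.

22.5%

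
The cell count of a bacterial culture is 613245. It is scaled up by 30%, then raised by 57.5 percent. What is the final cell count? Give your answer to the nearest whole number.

1255619

30% increase: 613245 × 1.3 = 797218.5.
After the 57.5% increase: 797218.5 × 1.575 = 1255619.1375 ≈ 1255619.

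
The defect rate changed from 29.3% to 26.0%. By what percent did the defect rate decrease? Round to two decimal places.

11.26%

The change is 26.0 − 29.3 = -3.3 percentage points.
Relative to the original 29.3%, that is -3.3 ÷ 29.3 ≈ -11.26%.
So the defect rate fell by 11.26%.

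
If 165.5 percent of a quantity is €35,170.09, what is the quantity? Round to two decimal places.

€35,170.09 ÷ 1.655 ≈ €21,250.81.

€21,250.81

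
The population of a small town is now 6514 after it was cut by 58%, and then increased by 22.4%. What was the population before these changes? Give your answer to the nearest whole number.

The overall multiplier applied was 0.42 × 1.224 = 0.51408.
So the original population was 6514 ÷ 0.51408 ≈ 12671.

12671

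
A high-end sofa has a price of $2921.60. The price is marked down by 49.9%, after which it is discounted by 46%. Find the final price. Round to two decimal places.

Each change multiplies by a factor: 0.501 × 0.54 = 0.27054.
$2921.60 × 0.27054 = $790.409664 ≈ $790.41.

$790.41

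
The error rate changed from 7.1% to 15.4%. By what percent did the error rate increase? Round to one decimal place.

116.9%

The change is 15.4 − 7.1 = 8.3 percentage points.
Relative to the original 7.1%, that is 8.3 ÷ 7.1 ≈ 116.9%.
So the error rate rose by 116.9%.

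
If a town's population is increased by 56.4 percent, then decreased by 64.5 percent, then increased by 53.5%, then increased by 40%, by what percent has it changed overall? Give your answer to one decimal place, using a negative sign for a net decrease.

A 56.4% increase multiplies by 1.564.
Then a 64.5% decrease: 1.564 × 0.355 = 0.55522.
Then a 53.5% increase: 0.55522 × 1.535 = 0.8522627.
Then a 40% increase: 0.8522627 × 1.4 = 1.19316778.
Overall factor 1.19316778, i.e. 19.3%.

19.3%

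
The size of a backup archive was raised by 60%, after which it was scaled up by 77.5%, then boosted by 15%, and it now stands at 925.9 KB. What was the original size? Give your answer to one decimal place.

The overall multiplier applied was 1.6 × 1.775 × 1.15 = 3.266.
So the original size was 925.9 ÷ 3.266 ≈ 283.5 KB.

283.5 KB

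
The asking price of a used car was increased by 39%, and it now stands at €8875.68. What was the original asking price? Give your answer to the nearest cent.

The overall multiplier applied was 1.39.
So the original asking price was €8875.68 ÷ 1.39 ≈ €6385.38.

€6385.38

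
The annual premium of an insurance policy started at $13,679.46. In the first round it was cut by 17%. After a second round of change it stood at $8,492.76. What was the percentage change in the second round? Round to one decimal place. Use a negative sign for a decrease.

-25.2%

After the first round: $13,679.46 × 0.83 = $11353.9518.
Second-round multiplier: $8,492.76 ÷ $11353.9518 ≈ 0.748.
That is a change of -25.2%.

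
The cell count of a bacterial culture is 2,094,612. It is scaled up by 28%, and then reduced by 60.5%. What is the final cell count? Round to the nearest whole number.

1,059,036

Each change multiplies by a factor: 1.28 × 0.395 = 0.5056.
2,094,612 × 0.5056 = 1059035.8272 ≈ 1,059,036.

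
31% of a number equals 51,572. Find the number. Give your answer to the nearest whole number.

51,572 ÷ 0.31 ≈ 166,361.

166,361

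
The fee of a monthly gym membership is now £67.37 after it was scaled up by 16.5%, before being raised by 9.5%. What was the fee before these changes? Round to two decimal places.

£52.81

The overall multiplier applied was 1.165 × 1.095 = 1.275675.
So the original fee was £67.37 ÷ 1.275675 ≈ £52.81.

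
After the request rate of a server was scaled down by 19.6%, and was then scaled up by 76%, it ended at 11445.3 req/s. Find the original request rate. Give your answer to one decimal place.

The overall multiplier applied was 0.804 × 1.76 = 1.41504.
So the original request rate was 11445.3 ÷ 1.41504 ≈ 8088.3 req/s.

8088.3 req/s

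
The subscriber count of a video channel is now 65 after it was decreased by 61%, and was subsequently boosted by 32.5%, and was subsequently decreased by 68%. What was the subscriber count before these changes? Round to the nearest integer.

393

The overall multiplier applied was 0.39 × 1.325 × 0.32 = 0.16536.
So the original subscriber count was 65 ÷ 0.16536 ≈ 393.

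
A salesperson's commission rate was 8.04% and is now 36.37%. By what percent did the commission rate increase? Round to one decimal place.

The change is 36.37 − 8.04 = 28.33 percentage points.
Relative to the original 8.04%, that is 28.33 ÷ 8.04 ≈ 352.4%.
So the commission rate rose by 352.4%.

352.4%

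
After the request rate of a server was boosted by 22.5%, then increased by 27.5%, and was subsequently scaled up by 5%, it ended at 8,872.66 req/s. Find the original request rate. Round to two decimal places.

Undoing the 5% increase: 8,872.66 ÷ 1.05 ≈ 8450.152381.
Undoing the 27.5% increase: 8450.152381 ÷ 1.275 ≈ 6627.570495.
Undoing the 22.5% increase: 6627.570495 ÷ 1.225 ≈ 5,410.26 req/s.

5,410.26 req/s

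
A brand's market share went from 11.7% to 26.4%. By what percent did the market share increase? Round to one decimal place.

125.6%

The change is 26.4 − 11.7 = 14.7 percentage points.
Relative to the original 11.7%, that is 14.7 ÷ 11.7 ≈ 125.6%.
So the market share rose by 125.6%.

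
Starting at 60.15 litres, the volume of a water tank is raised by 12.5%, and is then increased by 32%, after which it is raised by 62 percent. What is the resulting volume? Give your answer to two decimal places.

144.70 litres

After the 12.5% increase: 60.15 × 1.125 = 67.66875.
After the 32% increase: 67.66875 × 1.32 = 89.32275.
62% increase: 89.32275 × 1.62 = 144.702855 ≈ 144.70.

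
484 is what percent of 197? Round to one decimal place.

484 ÷ 197 ≈ 245.7%.

245.7%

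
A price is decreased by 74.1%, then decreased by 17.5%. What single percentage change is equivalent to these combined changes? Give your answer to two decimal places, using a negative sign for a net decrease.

The combined multiplier is 0.259 × 0.825 = 0.213675.
That corresponds to a decrease of 78.63%.

-78.63%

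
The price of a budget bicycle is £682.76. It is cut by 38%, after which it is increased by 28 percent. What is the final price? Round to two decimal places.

£541.84

38% decrease: £682.76 × 0.62 = £423.3112.
Apply the 28% increase: £423.3112 × 1.28 = £541.838336 ≈ £541.84.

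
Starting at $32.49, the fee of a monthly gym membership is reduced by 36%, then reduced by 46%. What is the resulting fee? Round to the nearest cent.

$11.23

36% decrease: $32.49 × 0.64 = $20.7936.
After the 46% decrease: $20.7936 × 0.54 = $11.228544 ≈ $11.23.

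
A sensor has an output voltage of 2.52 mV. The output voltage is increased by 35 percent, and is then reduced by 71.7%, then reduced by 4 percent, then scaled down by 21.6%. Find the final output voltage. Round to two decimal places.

Apply the 35% increase: 2.52 × 1.35 = 3.402.
Apply the 71.7% decrease: 3.402 × 0.283 = 0.962766.
Apply the 4% decrease: 0.962766 × 0.96 = 0.92425536.
After the 21.6% decrease: 0.92425536 × 0.784 = 0.72461620224 ≈ 0.72.

0.72 mV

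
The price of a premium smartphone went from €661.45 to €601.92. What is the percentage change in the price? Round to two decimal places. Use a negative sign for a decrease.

Change: €601.92 − €661.45 = -€59.53.
Relative to the original: -€59.53 ÷ €661.45 ≈ -9.00%.

-9.00%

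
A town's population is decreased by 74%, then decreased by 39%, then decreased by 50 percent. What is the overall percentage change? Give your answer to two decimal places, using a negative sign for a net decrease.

The combined multiplier is 0.26 × 0.61 × 0.5 = 0.0793.
That corresponds to a decrease of 92.07%.

-92.07%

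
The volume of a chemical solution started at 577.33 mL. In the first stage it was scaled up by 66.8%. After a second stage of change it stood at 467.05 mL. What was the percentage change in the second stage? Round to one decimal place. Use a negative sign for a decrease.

-51.5%

After the first stage: 577.33 × 1.668 = 962.98644.
Second-stage multiplier: 467.05 ÷ 962.98644 ≈ 0.485.
That is a change of -51.5%.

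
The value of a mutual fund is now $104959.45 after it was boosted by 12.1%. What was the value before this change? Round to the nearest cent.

The overall multiplier applied was 1.121.
So the original value was $104959.45 ÷ 1.121 ≈ $93630.20.

$93630.20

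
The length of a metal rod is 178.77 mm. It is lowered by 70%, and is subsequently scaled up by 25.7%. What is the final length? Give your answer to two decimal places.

67.41 mm

Each change multiplies by a factor: 0.3 × 1.257 = 0.3771.
178.77 × 0.3771 = 67.414167 ≈ 67.41.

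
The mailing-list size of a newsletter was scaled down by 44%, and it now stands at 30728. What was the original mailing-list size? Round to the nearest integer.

54871

The overall multiplier applied was 0.56.
So the original mailing-list size was 30728 ÷ 0.56 ≈ 54871.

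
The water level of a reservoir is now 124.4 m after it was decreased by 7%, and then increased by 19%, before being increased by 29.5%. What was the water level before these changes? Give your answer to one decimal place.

86.8 m

The overall multiplier applied was 0.93 × 1.19 × 1.295 = 1.4331765.
So the original water level was 124.4 ÷ 1.4331765 ≈ 86.8 m.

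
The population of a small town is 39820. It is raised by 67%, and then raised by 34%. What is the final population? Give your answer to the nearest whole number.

89109

Each change multiplies by a factor: 1.67 × 1.34 = 2.2378.
39820 × 2.2378 = 89109.196 ≈ 89109.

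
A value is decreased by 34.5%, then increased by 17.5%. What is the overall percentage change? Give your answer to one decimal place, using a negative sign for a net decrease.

-23.0%

A 34.5% decrease multiplies by 0.655.
Then a 17.5% increase: 0.655 × 1.175 = 0.769625.
Overall factor 0.769625, i.e. -23.0%.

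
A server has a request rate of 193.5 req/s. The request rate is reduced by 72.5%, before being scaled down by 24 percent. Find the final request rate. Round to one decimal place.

40.4 req/s

72.5% decrease: 193.5 × 0.275 = 53.2125.
24% decrease: 53.2125 × 0.76 = 40.4415 ≈ 40.4.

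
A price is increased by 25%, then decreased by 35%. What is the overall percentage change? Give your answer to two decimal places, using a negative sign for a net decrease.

-18.75%

The combined multiplier is 1.25 × 0.65 = 0.8125.
That corresponds to a decrease of 18.75%.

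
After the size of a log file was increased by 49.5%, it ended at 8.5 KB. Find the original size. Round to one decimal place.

5.7 KB

The overall multiplier applied was 1.495.
So the original size was 8.5 ÷ 1.495 ≈ 5.7 KB.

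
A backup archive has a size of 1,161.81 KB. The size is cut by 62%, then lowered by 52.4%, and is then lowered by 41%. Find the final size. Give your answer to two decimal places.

123.99 KB

Each change multiplies by a factor: 0.38 × 0.476 × 0.59 = 0.1067192.
1,161.81 × 0.1067192 = 123.987433752 ≈ 123.99.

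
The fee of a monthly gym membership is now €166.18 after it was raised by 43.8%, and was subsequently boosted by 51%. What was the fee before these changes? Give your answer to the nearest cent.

€76.53

Undoing the 51% increase: €166.18 ÷ 1.51 ≈ €110.05298.
Undoing the 43.8% increase: €110.05298 ÷ 1.438 ≈ €76.53.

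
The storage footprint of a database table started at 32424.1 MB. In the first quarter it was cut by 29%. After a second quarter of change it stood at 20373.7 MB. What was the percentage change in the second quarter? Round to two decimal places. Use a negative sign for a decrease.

After the first quarter: 32424.1 × 0.71 = 23021.111.
Second-quarter multiplier: 20373.7 ÷ 23021.111 ≈ 0.885001.
That is a change of -11.50%.

-11.50%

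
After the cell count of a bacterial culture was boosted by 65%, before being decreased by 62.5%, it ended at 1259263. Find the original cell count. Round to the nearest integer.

2035173

Undoing the 62.5% decrease: 1259263 ÷ 0.375 ≈ 3358034.666667.
Undoing the 65% increase: 3358034.666667 ÷ 1.65 ≈ 2035173.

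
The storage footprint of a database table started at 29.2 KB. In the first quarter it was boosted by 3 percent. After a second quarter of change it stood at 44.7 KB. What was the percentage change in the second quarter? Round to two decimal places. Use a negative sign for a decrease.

After the first quarter: 29.2 × 1.03 = 30.076.
Second-quarter multiplier: 44.7 ÷ 30.076 ≈ 1.486235.
That is a change of 48.62%.

48.62%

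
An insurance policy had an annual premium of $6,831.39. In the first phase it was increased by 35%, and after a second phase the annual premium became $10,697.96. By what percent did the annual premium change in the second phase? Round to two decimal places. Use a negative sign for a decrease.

After the first phase: $6,831.39 × 1.35 = $9222.3765.
Second-phase multiplier: $10,697.96 ÷ $9222.3765 ≈ 1.16.
That is a change of 16.00%.

16.00%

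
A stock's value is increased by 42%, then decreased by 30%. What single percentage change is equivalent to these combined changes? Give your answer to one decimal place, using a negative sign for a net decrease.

A 42% increase multiplies by 1.42.
Then a 30% decrease: 1.42 × 0.7 = 0.994.
Overall factor 0.994, i.e. -0.6%.

-0.6%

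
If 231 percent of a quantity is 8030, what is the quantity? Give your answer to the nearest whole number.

3476

8030 ÷ 2.31 ≈ 3476.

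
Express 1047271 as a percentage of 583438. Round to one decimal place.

1047271 ÷ 583438 ≈ 179.5%.

179.5%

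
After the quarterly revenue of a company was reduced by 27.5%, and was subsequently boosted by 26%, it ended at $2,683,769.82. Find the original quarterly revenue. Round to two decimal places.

$2,937,898.00

Undoing the 26% increase: $2,683,769.82 ÷ 1.26 ≈ $2129976.047619.
Undoing the 27.5% decrease: $2129976.047619 ÷ 0.725 ≈ $2,937,898.00.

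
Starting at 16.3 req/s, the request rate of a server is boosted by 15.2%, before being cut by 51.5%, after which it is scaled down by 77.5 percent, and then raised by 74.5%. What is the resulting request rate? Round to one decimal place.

Each change multiplies by a factor: 1.152 × 0.485 × 0.225 × 1.745 = 0.21936744.
16.3 × 0.21936744 = 3.575689272 ≈ 3.6.

3.6 req/s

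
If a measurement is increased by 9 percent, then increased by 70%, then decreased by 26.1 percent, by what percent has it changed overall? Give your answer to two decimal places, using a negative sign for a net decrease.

The combined multiplier is 1.09 × 1.7 × 0.739 = 1.369367.
That corresponds to an increase of 36.94%.

36.94%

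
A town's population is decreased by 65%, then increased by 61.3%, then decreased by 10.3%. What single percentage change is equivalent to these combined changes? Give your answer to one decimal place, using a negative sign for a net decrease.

A 65% decrease multiplies by 0.35.
Then a 61.3% increase: 0.35 × 1.613 = 0.56455.
Then a 10.3% decrease: 0.56455 × 0.897 = 0.50640135.
Overall factor 0.50640135, i.e. -49.4%.

-49.4%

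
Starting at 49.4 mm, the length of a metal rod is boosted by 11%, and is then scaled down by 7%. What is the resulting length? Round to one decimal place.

51.0 mm

Apply the 11% increase: 49.4 × 1.11 = 54.834.
After the 7% decrease: 54.834 × 0.93 = 50.99562 ≈ 51.0.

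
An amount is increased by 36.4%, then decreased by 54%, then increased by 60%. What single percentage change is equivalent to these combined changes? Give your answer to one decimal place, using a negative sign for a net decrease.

A 36.4% increase multiplies by 1.364.
Then a 54% decrease: 1.364 × 0.46 = 0.62744.
Then a 60% increase: 0.62744 × 1.6 = 1.003904.
Overall factor 1.003904, i.e. 0.4%.

0.4%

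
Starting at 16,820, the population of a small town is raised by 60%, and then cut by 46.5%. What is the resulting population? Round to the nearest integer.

14,398

Apply the 60% increase: 16,820 × 1.6 = 26912.
46.5% decrease: 26912 × 0.535 = 14397.92 ≈ 14,398.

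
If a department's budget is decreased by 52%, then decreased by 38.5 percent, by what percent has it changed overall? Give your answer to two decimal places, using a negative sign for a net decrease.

A 52% decrease multiplies by 0.48.
Then a 38.5% decrease: 0.48 × 0.615 = 0.2952.
Overall factor 0.2952, i.e. -70.48%.

-70.48%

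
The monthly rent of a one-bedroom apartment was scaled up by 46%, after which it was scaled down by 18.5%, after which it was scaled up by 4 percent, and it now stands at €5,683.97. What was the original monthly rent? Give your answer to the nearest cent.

€4,593.12

The overall multiplier applied was 1.46 × 0.815 × 1.04 = 1.237496.
So the original monthly rent was €5,683.97 ÷ 1.237496 ≈ €4,593.12.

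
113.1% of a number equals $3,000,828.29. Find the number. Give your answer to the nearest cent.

$2,653,252.25

$3,000,828.29 ÷ 1.131 ≈ $2,653,252.25.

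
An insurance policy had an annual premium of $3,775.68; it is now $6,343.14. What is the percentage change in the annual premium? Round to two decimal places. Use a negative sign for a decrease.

68.00%

Change: $6,343.14 − $3,775.68 = $2,567.46.
Relative to the original: $2,567.46 ÷ $3,775.68 ≈ 68.00%.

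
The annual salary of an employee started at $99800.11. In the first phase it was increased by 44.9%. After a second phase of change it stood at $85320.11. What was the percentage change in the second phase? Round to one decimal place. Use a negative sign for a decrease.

After the first phase: $99800.11 × 1.449 = $144610.35939.
Second-phase multiplier: $85320.11 ÷ $144610.35939 ≈ 0.59.
That is a change of -41.0%.

-41.0%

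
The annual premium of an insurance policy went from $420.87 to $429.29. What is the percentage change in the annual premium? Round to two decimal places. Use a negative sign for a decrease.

2.00%

Change: $429.29 − $420.87 = $8.42.
Relative to the original: $8.42 ÷ $420.87 ≈ 2.00%.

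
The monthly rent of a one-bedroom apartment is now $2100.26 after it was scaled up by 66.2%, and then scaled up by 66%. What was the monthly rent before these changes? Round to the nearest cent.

$761.26

Undoing the 66% increase: $2100.26 ÷ 1.66 ≈ $1265.216867.
Undoing the 66.2% increase: $1265.216867 ÷ 1.662 ≈ $761.26.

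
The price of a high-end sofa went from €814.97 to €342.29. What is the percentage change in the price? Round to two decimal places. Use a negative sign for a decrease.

Change: €342.29 − €814.97 = -€472.68.
Relative to the original: -€472.68 ÷ €814.97 ≈ -58.00%.

-58.00%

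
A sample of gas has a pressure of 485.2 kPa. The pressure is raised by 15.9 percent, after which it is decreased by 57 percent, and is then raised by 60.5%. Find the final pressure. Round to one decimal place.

388.1 kPa

Each change multiplies by a factor: 1.159 × 0.43 × 1.605 = 0.79988385.
485.2 × 0.79988385 = 388.10364402 ≈ 388.1.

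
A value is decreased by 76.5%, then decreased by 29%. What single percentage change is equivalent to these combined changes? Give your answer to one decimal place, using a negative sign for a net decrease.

-83.3%

The combined multiplier is 0.235 × 0.71 = 0.16685.
That corresponds to a decrease of 83.3%.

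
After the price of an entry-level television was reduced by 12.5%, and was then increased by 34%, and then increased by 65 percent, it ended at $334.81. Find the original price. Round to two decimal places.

$173.06

Undoing the 65% increase: $334.81 ÷ 1.65 ≈ $202.915152.
Undoing the 34% increase: $202.915152 ÷ 1.34 ≈ $151.429218.
Undoing the 12.5% decrease: $151.429218 ÷ 0.875 ≈ $173.06.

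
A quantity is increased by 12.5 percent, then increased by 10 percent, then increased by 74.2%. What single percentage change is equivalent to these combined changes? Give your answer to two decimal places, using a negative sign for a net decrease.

115.57%

The combined multiplier is 1.125 × 1.1 × 1.742 = 2.155725.
That corresponds to an increase of 115.57%.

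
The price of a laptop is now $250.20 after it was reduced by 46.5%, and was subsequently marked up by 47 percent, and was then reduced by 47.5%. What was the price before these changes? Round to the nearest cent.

Undoing the 47.5% decrease: $250.20 ÷ 0.525 ≈ $476.571429.
Undoing the 47% increase: $476.571429 ÷ 1.47 ≈ $324.198251.
Undoing the 46.5% decrease: $324.198251 ÷ 0.535 ≈ $605.98.

$605.98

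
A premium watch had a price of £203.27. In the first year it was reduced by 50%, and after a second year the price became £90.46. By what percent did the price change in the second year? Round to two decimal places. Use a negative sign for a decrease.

-11.00%

After the first year: £203.27 × 0.5 = £101.635.
Second-year multiplier: £90.46 ÷ £101.635 ≈ 0.890048.
That is a change of -11.00%.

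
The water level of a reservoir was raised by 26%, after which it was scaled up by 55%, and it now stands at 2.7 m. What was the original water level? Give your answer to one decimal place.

Undoing the 55% increase: 2.7 ÷ 1.55 ≈ 1.741935.
Undoing the 26% increase: 1.741935 ÷ 1.26 ≈ 1.4 m.

1.4 m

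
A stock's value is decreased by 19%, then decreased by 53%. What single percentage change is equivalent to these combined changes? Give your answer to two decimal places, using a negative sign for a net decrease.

A 19% decrease multiplies by 0.81.
Then a 53% decrease: 0.81 × 0.47 = 0.3807.
Overall factor 0.3807, i.e. -61.93%.

-61.93%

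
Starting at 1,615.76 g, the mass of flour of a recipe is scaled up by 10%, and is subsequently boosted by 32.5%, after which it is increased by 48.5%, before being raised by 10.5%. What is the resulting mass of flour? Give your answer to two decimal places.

3,864.33 g

Each change multiplies by a factor: 1.1 × 1.325 × 1.485 × 1.105 = 2.3916481875.
1,615.76 × 2.3916481875 = 3864.329475435 ≈ 3,864.33.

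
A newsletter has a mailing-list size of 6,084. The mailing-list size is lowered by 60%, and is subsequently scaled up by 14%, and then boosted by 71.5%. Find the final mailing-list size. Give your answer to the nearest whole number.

4,758

Each change multiplies by a factor: 0.4 × 1.14 × 1.715 = 0.78204.
6,084 × 0.78204 = 4757.93136 ≈ 4,758.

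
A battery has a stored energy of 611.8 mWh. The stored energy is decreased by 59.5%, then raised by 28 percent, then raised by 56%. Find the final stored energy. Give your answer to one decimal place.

59.5% decrease: 611.8 × 0.405 = 247.779.
After the 28% increase: 247.779 × 1.28 = 317.15712.
56% increase: 317.15712 × 1.56 = 494.7651072 ≈ 494.8.

494.8 mWh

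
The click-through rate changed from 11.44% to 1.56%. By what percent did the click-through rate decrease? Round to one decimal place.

86.4%

The change is 1.56 − 11.44 = -9.88 percentage points.
Relative to the original 11.44%, that is -9.88 ÷ 11.44 ≈ -86.4%.
So the click-through rate fell by 86.4%.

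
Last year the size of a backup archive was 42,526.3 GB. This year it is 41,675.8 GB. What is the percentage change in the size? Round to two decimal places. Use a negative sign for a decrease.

Change: 41,675.8 − 42,526.3 = -850.5.
Relative to the original: -850.5 ÷ 42,526.3 ≈ -2.00%.

-2.00%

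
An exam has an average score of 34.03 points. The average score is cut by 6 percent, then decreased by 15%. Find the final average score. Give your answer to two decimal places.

After the 6% decrease: 34.03 × 0.94 = 31.9882.
15% decrease: 31.9882 × 0.85 = 27.18997 ≈ 27.19.

27.19 points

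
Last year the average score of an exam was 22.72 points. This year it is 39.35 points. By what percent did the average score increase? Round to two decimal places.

73.20%

Change: 39.35 − 22.72 = 16.63.
Relative to the original: 16.63 ÷ 22.72 ≈ 73.20%.
So the average score increased by 73.20%.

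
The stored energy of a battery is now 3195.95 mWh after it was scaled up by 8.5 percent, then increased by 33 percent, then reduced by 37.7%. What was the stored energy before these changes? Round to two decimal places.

3554.93 mWh

The overall multiplier applied was 1.085 × 1.33 × 0.623 = 0.89902015.
So the original stored energy was 3195.95 ÷ 0.89902015 ≈ 3554.93 mWh.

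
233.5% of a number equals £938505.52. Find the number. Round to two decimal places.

£401929.56

£938505.52 ÷ 2.335 ≈ £401929.56.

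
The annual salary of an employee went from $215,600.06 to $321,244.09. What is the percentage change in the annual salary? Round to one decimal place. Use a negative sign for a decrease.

49.0%

Change: $321,244.09 − $215,600.06 = $105,644.03.
Relative to the original: $105,644.03 ÷ $215,600.06 ≈ 49.0%.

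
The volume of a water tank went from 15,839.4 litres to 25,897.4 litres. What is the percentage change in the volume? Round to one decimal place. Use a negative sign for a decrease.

Change: 25,897.4 − 15,839.4 = 10,058.0.
Relative to the original: 10,058.0 ÷ 15,839.4 ≈ 63.5%.

63.5%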